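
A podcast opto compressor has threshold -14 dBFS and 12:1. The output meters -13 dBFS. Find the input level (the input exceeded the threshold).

Post-compression overshoot = -13 − (-14) = 1 dB.
Undo the ratio: input overshoot = 1 × 12 = 12 dB, giving input = -2 dBFS.

-2 dBFS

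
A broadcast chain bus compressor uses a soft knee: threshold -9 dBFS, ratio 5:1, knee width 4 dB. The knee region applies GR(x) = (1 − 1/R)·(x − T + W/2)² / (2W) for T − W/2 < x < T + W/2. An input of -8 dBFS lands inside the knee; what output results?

x − T + W/2 = -8 − (-9) + 2 = 3.
GR = (1 − 1/5) × 3² / 8 = 0.8 × 9 / 8 = 0.9 dB.
Output = -8 − 0.9 = -8.9 dBFS.

-8.9 dBFS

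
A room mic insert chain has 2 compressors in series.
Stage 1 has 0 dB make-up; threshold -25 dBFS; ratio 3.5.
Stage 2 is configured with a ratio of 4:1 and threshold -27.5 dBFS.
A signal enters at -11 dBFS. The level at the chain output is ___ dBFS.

Stage 1: 14 dB above -25 dBFS, reduced 3.5:1 to 4 dB above → -21 dBFS.
Stage 2: overshoot 6.5 dB → 6.5/4 = 1.625 dB → -25.875 dBFS.

-25.875 dBFS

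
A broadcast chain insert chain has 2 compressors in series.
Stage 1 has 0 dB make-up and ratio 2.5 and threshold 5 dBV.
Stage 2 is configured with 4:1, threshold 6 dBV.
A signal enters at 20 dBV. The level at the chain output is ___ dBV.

7.25 dBV

Stage 1: 15 dB above 5 dBV, reduced 2.5:1 to 6 dB above → 11 dBV.
Stage 2: 5 dB above 6 dBV, reduced 4:1 to 1.25 dB above → 7.25 dBV.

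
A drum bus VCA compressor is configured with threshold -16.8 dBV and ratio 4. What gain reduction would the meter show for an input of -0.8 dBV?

12 dB

Overshoot = -0.8 − (-16.8) = 16 dB.
A 4:1 ratio leaves 4 dB of that excess.
Gain reduction = 16 − 4 = 12 dB.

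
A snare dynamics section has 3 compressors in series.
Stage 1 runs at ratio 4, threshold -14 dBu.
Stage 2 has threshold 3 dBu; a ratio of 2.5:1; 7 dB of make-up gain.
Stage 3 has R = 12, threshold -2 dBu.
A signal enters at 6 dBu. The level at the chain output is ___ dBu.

Stage 1: overshoot 20 dB → 20/4 = 5 dB → -9 dBu.
Stage 2: below threshold (-9 ≤ 3); passes unchanged; make-up brings it to -2 dBu.
Stage 3: below threshold (-2 ≤ -2); passes unchanged; output -2 dBu.

-2 dBu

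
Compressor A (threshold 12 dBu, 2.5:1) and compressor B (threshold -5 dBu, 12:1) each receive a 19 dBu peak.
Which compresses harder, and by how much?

B, by 17.8 dB

A: GR = 7 − 7/2.5 = 4.2 dB.
B: GR = 24 − 24/12 = 22 dB.
Difference: 17.8 dB in favour of B.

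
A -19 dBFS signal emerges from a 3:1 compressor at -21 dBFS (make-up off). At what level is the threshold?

Gain reduction = -19 − (-21) = 2 dB; output overshoot = GR / (R − 1) = 2 / 2 = 1 dB.
Threshold = output − output overshoot = -21 − 1 = -22 dBFS.

-22 dBFS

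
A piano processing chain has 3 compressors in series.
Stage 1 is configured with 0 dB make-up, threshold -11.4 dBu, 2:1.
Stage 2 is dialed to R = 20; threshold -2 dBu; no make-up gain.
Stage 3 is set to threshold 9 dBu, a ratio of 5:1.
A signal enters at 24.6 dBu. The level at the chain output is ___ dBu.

Stage 1: 24.6 dBu is 36 dB over -11.4 dBu; at 2:1 that becomes 18 dB over, giving 6.6 dBu.
Stage 2: 8.6 dB above -2 dBu, reduced 20:1 to 0.43 dB above → -1.57 dBu.
Stage 3: -1.57 dBu is at or below the 9 dBu threshold — no compression; output -1.57 dBu.

-1.57 dBu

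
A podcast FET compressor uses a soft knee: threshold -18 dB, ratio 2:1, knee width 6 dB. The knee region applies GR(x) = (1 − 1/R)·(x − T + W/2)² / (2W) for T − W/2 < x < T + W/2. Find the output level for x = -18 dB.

-18.375 dB

x − T + W/2 = -18 − (-18) + 3 = 3.
GR = (1 − 1/2) × 3² / 12 = 0.5 × 9 / 12 = 0.375 dB.
Output = -18 − 0.375 = -18.375 dB.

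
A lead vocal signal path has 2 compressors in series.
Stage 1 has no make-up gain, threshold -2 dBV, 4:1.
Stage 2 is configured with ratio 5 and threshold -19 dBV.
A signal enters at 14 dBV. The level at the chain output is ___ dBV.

-14.8 dBV

Stage 1: 16 dB above -2 dBV, reduced 4:1 to 4 dB above → 2 dBV.
Stage 2: overshoot 21 dB → 21/5 = 4.2 dB → -14.8 dBV.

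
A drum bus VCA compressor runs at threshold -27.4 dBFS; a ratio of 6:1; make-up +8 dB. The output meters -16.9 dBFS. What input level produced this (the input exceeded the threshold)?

-12.4 dBFS

Stripping the +8 dB make-up gives -24.9 dBFS at the gain stage.
Post-compression overshoot = -24.9 − (-27.4) = 2.5 dB.
Before 6:1 compression the overshoot was 2.5 × 6 = 15 dB, so input = -27.4 + 15 = -12.4 dBFS.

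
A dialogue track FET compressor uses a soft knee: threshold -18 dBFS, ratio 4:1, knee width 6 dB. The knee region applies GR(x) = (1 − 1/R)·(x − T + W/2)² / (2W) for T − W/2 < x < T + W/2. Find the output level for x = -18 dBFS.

x − T + W/2 = -18 − (-18) + 3 = 3.
GR = (1 − 1/4) × 3² / 12 = 0.75 × 9 / 12 = 0.5625 dB.
Output = -18 − 0.5625 = -18.5625 dBFS.

-18.5625 dBFS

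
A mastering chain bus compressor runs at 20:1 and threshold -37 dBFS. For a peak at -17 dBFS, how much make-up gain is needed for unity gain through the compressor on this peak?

Without make-up, output = threshold + overshoot/20 = -37 + 1 = -36 dBFS.
Gap to target: 19 dB.

19 dB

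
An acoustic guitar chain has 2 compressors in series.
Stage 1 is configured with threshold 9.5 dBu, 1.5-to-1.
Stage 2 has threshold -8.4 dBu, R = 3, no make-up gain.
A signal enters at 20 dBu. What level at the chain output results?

Stage 1: 20 dBu is 10.5 dB over 9.5 dBu; at 1.5:1 that becomes 7 dB over, giving 16.5 dBu.
Stage 2: overshoot 24.9 dB → 24.9/3 = 8.3 dB → -0.1 dBu.

-0.1 dBu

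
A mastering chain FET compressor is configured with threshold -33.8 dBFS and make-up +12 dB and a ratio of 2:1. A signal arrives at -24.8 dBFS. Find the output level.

-17.3 dBFS

Overshoot: -24.8 − (-33.8) = 9 dB.
The 9 dB excess becomes 4.5 dB after 2:1 reduction.
So the level is -33.8 + 4.5 = -29.3 dBFS; make-up adds 12 dB, giving -17.3 dBFS.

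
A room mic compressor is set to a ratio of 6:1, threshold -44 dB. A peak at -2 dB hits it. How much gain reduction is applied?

The signal is 42 dB above threshold.
A 6:1 ratio leaves 7 dB of that excess.
Gain reduction = 42 − 7 = 35 dB.

35 dB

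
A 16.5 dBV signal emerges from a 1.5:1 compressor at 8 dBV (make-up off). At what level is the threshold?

-9 dBV

Input is 25.5 dB above T (since output overshoot × R = input overshoot: (8 − T)·1.5 = 16.5 − T gives T = -9 dBV).
Check: -9 + (16.5 − (-9))/1.5 = -9 + 17 = 8 dBV. ✓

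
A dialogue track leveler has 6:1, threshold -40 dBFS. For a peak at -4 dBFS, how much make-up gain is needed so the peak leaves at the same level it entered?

Overshoot 36 dB → 36/6 = 6 dB after compression, so the compressed level is -40 + 6 = -34 dBFS.
Make-up = target − compressed = -4 − (-34) = 30 dB.

30 dB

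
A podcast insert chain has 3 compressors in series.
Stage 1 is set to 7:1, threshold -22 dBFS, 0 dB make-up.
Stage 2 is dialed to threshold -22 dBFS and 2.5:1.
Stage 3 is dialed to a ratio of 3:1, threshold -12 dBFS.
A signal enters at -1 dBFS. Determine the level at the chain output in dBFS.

-20.8 dBFS

Stage 1: 21 dB above -22 dBFS, reduced 7:1 to 3 dB above → -19 dBFS.
Stage 2: 3 dB above -22 dBFS, reduced 2.5:1 to 1.2 dB above → -20.8 dBFS.
Stage 3: -20.8 dBFS is at or below the -12 dBFS threshold — no compression; output -20.8 dBFS.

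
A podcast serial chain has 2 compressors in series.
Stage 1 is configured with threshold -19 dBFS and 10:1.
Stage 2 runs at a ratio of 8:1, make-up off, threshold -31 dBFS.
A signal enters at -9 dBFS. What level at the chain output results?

Stage 1: -9 dBFS is 10 dB over -19 dBFS; at 10:1 that becomes 1 dB over, giving -18 dBFS.
Stage 2: -18 dBFS is 13 dB over -31 dBFS; at 8:1 that becomes 1.625 dB over, giving -29.375 dBFS.

-29.375 dBFS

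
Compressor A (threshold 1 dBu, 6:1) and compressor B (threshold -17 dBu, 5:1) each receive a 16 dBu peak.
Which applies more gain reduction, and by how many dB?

B, by 13.9 dB

A: 15 dB over, compressed to 2.5 dB over, so 12.5 dB of GR.
B: 33 dB over, compressed to 6.6 dB over, so 26.4 dB of GR.
B reduces 13.9 dB more.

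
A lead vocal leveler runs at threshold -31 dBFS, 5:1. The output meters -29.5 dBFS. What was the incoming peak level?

The compressed level sits -29.5 − (-31) = 1.5 dB over threshold.
Before 5:1 compression the overshoot was 1.5 × 5 = 7.5 dB, so input = -31 + 7.5 = -23.5 dBFS.

-23.5 dBFS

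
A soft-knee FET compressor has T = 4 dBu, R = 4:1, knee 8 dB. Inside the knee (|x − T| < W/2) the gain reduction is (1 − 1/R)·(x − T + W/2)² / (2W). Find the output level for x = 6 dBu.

4.3125 dBu

x − T + W/2 = 6 − 4 + 4 = 6.
GR = (1 − 1/4) × 6² / 16 = 0.75 × 36 / 16 = 1.6875 dB.
Output = 6 − 1.6875 = 4.3125 dBu.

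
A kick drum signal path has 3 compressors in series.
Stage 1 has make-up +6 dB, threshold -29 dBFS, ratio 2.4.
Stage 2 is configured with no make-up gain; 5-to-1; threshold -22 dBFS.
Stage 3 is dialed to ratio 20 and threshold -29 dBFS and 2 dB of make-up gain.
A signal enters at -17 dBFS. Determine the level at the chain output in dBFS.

Stage 1: overshoot 12 dB → 12/2.4 = 5 dB → -24 dBFS; +6 dB make-up → -18 dBFS.
Stage 2: overshoot 4 dB → 4/5 = 0.8 dB → -21.2 dBFS.
Stage 3: 7.8 dB above -29 dBFS, reduced 20:1 to 0.39 dB above → -28.61 dBFS; +2 dB make-up → -26.61 dBFS.

-26.61 dBFS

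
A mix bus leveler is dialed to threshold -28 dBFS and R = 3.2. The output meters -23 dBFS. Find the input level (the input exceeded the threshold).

-12 dBFS

Post-compression overshoot = -23 − (-28) = 5 dB.
Input overshoot = R × output overshoot = 16 dB → input = -28 + 16 = -12 dBFS.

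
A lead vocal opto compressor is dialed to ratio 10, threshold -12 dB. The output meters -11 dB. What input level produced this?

The compressed level sits -11 − (-12) = 1 dB over threshold.
Undo the ratio: input overshoot = 1 × 10 = 10 dB, giving input = -2 dB.

-2 dB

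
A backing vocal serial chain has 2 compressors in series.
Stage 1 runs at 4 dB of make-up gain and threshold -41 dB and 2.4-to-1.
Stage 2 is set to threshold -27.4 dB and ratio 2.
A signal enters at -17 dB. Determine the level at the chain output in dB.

Stage 1: overshoot 24 dB → 24/2.4 = 10 dB → -31 dB; +4 dB make-up → -27 dB.
Stage 2: 0.4 dB above -27.4 dB, reduced 2:1 to 0.2 dB above → -27.2 dB.

-27.2 dB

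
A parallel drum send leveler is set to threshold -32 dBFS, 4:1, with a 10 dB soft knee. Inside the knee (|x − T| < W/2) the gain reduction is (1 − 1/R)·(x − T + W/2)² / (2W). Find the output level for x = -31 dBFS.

x − T + W/2 = -31 − (-32) + 5 = 6.
GR = (1 − 1/4) × 6² / 20 = 0.75 × 36 / 20 = 1.35 dB.
Output = -31 − 1.35 = -32.35 dBFS.

-32.35 dBFS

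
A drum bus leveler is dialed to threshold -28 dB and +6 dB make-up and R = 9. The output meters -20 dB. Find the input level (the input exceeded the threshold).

Before make-up, the level was -20 − 6 = -26 dB.
Post-compression overshoot = -26 − (-28) = 2 dB.
Before 9:1 compression the overshoot was 2 × 9 = 18 dB, so input = -28 + 18 = -10 dB.

-10 dB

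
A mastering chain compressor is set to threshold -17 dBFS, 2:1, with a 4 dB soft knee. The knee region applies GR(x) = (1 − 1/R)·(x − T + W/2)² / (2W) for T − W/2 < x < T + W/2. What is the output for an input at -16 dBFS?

x − T + W/2 = -16 − (-17) + 2 = 3.
GR = (1 − 1/2) × 3² / 8 = 0.5 × 9 / 8 = 0.5625 dB.
Output = -16 − 0.5625 = -16.5625 dBFS.

-16.5625 dBFS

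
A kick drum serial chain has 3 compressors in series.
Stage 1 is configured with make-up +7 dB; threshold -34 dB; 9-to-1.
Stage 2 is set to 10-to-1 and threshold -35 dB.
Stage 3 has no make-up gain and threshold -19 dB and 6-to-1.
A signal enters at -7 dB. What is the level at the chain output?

Stage 1: 27 dB above -34 dB, reduced 9:1 to 3 dB above → -31 dB; +7 dB make-up → -24 dB.
Stage 2: 11 dB above -35 dB, reduced 10:1 to 1.1 dB above → -33.9 dB.
Stage 3: -33.9 dB is at or below the -19 dB threshold — no compression; output -33.9 dB.

-33.9 dB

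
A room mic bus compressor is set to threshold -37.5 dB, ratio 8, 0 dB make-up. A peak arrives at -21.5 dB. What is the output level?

The input is 16 dB above the -37.5 dB threshold.
At 8:1 the overshoot is divided by 8, leaving 2 dB above threshold.
So the level is -37.5 + 2 = -35.5 dB.

-35.5 dB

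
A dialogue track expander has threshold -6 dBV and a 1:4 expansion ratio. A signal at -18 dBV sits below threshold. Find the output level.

Below threshold, a 1:4 expander applies gain = (4−1)×(T − x) of attenuation.
(4−1) × 12 = 36 dB, so output = -18 − 36 = -54 dBV.

-54 dBV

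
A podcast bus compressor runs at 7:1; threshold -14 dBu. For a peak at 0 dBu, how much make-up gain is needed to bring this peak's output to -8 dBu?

Without make-up, output = threshold + overshoot/7 = -14 + 2 = -12 dBu.
Gap to target: 4 dB.

4 dB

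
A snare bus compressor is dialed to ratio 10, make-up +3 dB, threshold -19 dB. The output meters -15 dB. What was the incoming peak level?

Stripping the +3 dB make-up gives -18 dB at the gain stage.
That's 1 dB above the -19 dB threshold.
Undo the ratio: input overshoot = 1 × 10 = 10 dB, giving input = -9 dB.

-9 dB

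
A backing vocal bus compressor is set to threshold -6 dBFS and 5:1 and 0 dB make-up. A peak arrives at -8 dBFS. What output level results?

-8 dBFS

-8 dBFS is 2 dB below the -6 dBFS threshold, so no gain reduction is applied.
Output = input = -8 dBFS.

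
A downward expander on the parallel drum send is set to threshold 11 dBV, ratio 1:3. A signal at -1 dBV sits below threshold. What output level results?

-25 dBV

Undershoot = 11 − (-1) = 12 dB.
At 1:3, that expands to 36 dB under threshold.
Output = 11 − 36 = -25 dBV.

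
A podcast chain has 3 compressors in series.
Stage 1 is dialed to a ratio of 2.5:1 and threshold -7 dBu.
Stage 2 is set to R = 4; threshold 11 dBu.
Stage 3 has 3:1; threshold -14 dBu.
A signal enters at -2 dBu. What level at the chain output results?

-11 dBu

Stage 1: 5 dB above -7 dBu, reduced 2.5:1 to 2 dB above → -5 dBu.
Stage 2: -5 dBu is at or below the 11 dBu threshold — no compression; output -5 dBu.
Stage 3: overshoot 9 dB → 9/3 = 3 dB → -11 dBu.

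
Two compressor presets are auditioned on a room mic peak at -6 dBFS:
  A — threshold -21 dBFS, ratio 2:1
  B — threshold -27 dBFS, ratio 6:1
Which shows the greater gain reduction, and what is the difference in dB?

B, by 10 dB

A: overshoot 15 dB → output overshoot 7.5 dB → GR 7.5 dB.
B: overshoot 21 dB → output overshoot 3.5 dB → GR 17.5 dB.
Difference: 10 dB in favour of B.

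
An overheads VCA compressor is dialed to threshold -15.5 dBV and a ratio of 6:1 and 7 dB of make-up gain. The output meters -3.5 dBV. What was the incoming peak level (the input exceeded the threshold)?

14.5 dBV

Remove make-up: -3.5 − 7 = -10.5 dBV.
That's 5 dB above the -15.5 dBV threshold.
Before 6:1 compression the overshoot was 5 × 6 = 30 dB, so input = -15.5 + 30 = 14.5 dBV.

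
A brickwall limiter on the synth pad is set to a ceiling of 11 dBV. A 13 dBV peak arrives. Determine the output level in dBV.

A brickwall limiter is an ∞:1 compressor: any input above the ceiling is clamped to 11 dBV.

11 dBV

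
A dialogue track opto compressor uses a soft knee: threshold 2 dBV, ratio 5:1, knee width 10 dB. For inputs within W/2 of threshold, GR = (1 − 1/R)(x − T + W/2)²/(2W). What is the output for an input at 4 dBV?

2.04 dBV

x − T + W/2 = 4 − 2 + 5 = 7.
GR = (1 − 1/5) × 7² / 20 = 0.8 × 49 / 20 = 1.96 dB.
Output = 4 − 1.96 = 2.04 dBV.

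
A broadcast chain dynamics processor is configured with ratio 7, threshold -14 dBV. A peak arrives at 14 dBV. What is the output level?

-10 dBV

The input is 28 dB above the -14 dBV threshold.
The 28 dB excess becomes 4 dB after 7:1 reduction.
Output = -14 + 4 = -10 dBV.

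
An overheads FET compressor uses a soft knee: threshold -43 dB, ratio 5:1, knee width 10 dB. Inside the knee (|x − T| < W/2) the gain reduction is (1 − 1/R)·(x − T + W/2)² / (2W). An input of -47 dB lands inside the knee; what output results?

-47.04 dB

x − T + W/2 = -47 − (-43) + 5 = 1.
GR = (1 − 1/5) × 1² / 20 = 0.8 × 1 / 20 = 0.04 dB.
Output = -47 − 0.04 = -47.04 dB.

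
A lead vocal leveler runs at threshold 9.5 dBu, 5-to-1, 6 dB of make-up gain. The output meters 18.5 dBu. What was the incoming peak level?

24.5 dBu

Stripping the +6 dB make-up gives 12.5 dBu at the gain stage.
Post-compression overshoot = 12.5 − 9.5 = 3 dB.
Undo the ratio: input overshoot = 3 × 5 = 15 dB, giving input = 24.5 dBu.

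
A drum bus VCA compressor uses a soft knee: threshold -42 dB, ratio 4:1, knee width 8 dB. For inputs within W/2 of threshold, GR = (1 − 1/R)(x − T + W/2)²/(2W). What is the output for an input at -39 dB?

x − T + W/2 = -39 − (-42) + 4 = 7.
GR = (1 − 1/4) × 7² / 16 = 0.75 × 49 / 16 = 2.296875 dB.
Output = -39 − 2.296875 = -41.296875 dB.

-41.296875 dB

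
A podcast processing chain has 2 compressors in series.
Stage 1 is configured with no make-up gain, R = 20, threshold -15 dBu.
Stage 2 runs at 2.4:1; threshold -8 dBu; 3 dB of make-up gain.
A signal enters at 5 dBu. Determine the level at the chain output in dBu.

Stage 1: 5 dBu is 20 dB over -15 dBu; at 20:1 that becomes 1 dB over, giving -14 dBu.
Stage 2: below threshold (-14 ≤ -8); passes unchanged; make-up brings it to -11 dBu.

-11 dBu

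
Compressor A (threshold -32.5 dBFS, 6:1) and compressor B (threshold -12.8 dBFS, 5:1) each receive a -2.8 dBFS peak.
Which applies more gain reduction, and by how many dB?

A: 29.7 dB over, compressed to 4.95 dB over, so 24.75 dB of GR.
B: 10 dB over, compressed to 2 dB over, so 8 dB of GR.
A reduces 16.75 dB more.

A, by 16.75 dB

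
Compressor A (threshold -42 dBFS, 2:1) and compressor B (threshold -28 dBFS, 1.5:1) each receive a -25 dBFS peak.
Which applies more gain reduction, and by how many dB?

A, by 7.5 dB

A: overshoot 17 dB → output overshoot 8.5 dB → GR 8.5 dB.
B: overshoot 3 dB → output overshoot 2 dB → GR 1 dB.
Difference: 7.5 dB in favour of A.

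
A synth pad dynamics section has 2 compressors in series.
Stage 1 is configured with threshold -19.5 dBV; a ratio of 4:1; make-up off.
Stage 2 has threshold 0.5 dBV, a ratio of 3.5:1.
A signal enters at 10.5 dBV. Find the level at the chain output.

Stage 1: 10.5 dBV is 30 dB over -19.5 dBV; at 4:1 that becomes 7.5 dB over, giving -12 dBV.
Stage 2: -12 dBV is at or below the 0.5 dBV threshold — no compression; output -12 dBV.

-12 dBV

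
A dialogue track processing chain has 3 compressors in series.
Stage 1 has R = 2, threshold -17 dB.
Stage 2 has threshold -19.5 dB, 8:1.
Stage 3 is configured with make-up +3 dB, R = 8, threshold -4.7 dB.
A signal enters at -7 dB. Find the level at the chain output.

-15.5625 dB

Stage 1: 10 dB above -17 dB, reduced 2:1 to 5 dB above → -12 dB.
Stage 2: overshoot 7.5 dB → 7.5/8 = 0.9375 dB → -18.5625 dB.
Stage 3: -18.5625 dB is at or below the -4.7 dB threshold — no compression; make-up brings it to -15.5625 dB.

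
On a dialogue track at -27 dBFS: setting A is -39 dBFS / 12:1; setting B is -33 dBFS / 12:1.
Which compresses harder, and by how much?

A, by 5.5 dB

A: overshoot 12 dB → output overshoot 1 dB → GR 11 dB.
B: overshoot 6 dB → output overshoot 0.5 dB → GR 5.5 dB.
A reduces 5.5 dB more.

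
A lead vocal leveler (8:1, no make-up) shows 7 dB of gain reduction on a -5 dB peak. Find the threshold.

-13 dB

Gain reduction = -5 − (-12) = 7 dB; output overshoot = GR / (R − 1) = 7 / 7 = 1 dB.
Threshold = output − output overshoot = -12 − 1 = -13 dB.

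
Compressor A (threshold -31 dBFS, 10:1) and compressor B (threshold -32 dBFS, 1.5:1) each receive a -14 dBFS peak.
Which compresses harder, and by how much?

A, by 9.3 dB

A: 17 dB over, compressed to 1.7 dB over, so 15.3 dB of GR.
B: 18 dB over, compressed to 12 dB over, so 6 dB of GR.
Difference: 9.3 dB in favour of A.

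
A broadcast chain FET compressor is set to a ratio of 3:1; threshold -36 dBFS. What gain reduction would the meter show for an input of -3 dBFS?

22 dB

The signal is 33 dB above threshold.
At 3:1, output sits 33/3 = 11 dB above threshold.
Gain reduction = 33 − 11 = 22 dB.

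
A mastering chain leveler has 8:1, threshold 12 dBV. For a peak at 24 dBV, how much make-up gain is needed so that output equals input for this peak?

Without make-up, output = threshold + overshoot/8 = 12 + 1.5 = 13.5 dBV.
Gap to target: 10.5 dB.

10.5 dB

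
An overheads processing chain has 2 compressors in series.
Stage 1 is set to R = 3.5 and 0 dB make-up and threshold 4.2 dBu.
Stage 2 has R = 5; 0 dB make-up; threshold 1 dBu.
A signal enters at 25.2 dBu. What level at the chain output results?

2.84 dBu

Stage 1: overshoot 21 dB → 21/3.5 = 6 dB → 10.2 dBu.
Stage 2: overshoot 9.2 dB → 9.2/5 = 1.84 dB → 2.84 dBu.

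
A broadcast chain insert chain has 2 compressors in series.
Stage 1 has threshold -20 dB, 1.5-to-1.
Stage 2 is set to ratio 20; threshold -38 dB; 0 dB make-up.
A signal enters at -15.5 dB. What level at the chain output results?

-36.95 dB

Stage 1: 4.5 dB above -20 dB, reduced 1.5:1 to 3 dB above → -17 dB.
Stage 2: -17 dB is 21 dB over -38 dB; at 20:1 that becomes 1.05 dB over, giving -36.95 dB.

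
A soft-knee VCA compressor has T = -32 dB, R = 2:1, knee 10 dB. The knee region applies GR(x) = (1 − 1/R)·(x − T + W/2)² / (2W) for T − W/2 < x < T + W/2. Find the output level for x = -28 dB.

-30.025 dB

x − T + W/2 = -28 − (-32) + 5 = 9.
GR = (1 − 1/2) × 9² / 20 = 0.5 × 81 / 20 = 2.025 dB.
Output = -28 − 2.025 = -30.025 dB.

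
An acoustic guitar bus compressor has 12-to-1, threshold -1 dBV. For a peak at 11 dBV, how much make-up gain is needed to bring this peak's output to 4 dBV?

4 dB

Without make-up, output = threshold + overshoot/12 = -1 + 1 = 0 dBV.
Gap to target: 4 dB.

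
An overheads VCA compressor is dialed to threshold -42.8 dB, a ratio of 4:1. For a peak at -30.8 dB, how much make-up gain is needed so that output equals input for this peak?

9 dB

The peak compresses to -42.8 + 12/4 = -39.8 dB.
To reach -30.8 dB requires -30.8 − (-39.8) = 9 dB of make-up.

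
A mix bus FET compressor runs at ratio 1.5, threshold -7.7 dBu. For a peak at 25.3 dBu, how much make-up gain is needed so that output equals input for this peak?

Without make-up, output = threshold + overshoot/1.5 = -7.7 + 22 = 14.3 dBu.
Gap to target: 11 dB.

11 dB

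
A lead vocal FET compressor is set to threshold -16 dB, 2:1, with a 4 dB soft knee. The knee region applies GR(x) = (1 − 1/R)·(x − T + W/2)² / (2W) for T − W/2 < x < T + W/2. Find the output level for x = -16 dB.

-16.25 dB

x − T + W/2 = -16 − (-16) + 2 = 2.
GR = (1 − 1/2) × 2² / 8 = 0.5 × 4 / 8 = 0.25 dB.
Output = -16 − 0.25 = -16.25 dB.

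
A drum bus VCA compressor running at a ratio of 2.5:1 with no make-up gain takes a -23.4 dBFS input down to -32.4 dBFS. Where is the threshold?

Input is 15 dB above T (since output overshoot × R = input overshoot: (-32.4 − T)·2.5 = -23.4 − T gives T = -38.4 dBFS).
Check: -38.4 + (-23.4 − (-38.4))/2.5 = -38.4 + 6 = -32.4 dBFS. ✓

-38.4 dBFS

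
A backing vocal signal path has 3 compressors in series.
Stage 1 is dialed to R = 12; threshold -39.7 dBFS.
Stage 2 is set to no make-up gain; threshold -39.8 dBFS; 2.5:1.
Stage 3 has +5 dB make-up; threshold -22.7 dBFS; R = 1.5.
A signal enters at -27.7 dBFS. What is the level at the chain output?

Stage 1: -27.7 dBFS is 12 dB over -39.7 dBFS; at 12:1 that becomes 1 dB over, giving -38.7 dBFS.
Stage 2: 1.1 dB above -39.8 dBFS, reduced 2.5:1 to 0.44 dB above → -39.36 dBFS.
Stage 3: -39.36 dBFS ≤ -22.7 dBFS, so stage 3 doesn't engage; make-up brings it to -34.36 dBFS.

-34.36 dBFS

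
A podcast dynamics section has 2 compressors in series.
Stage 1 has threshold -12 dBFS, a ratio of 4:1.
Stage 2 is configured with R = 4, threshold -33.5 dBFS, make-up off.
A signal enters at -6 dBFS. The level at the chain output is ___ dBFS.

-27.75 dBFS

Stage 1: overshoot 6 dB → 6/4 = 1.5 dB → -10.5 dBFS.
Stage 2: -10.5 dBFS is 23 dB over -33.5 dBFS; at 4:1 that becomes 5.75 dB over, giving -27.75 dBFS.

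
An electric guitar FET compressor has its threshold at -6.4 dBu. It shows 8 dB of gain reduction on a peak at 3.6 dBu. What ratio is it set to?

5:1

Input overshoot = 3.6 − (-6.4) = 10 dB.
Output overshoot = 10 − 8 = 2 dB.
Ratio = input overshoot / output overshoot = 10 / 2 = 5.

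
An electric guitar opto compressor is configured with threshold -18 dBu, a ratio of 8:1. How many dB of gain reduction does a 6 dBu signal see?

21 dB

6 dBu exceeds the threshold by 24 dB.
At 8:1, output sits 24/8 = 3 dB above threshold.
GR = overshoot in − overshoot out = 24 − 3 = 21 dB.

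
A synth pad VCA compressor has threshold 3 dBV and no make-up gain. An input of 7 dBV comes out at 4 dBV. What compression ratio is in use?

Input overshoot = 7 − 3 = 4 dB; output overshoot = 4 − 3 = 1 dB.
Ratio = 4 / 1 = 4.

4:1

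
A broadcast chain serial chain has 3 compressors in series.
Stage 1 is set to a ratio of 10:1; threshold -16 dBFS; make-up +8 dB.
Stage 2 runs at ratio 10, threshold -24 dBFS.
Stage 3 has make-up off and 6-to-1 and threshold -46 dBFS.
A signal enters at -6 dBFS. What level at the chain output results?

-42.05 dBFS

Stage 1: -6 dBFS is 10 dB over -16 dBFS; at 10:1 that becomes 1 dB over, giving -15 dBFS; +8 dB make-up → -7 dBFS.
Stage 2: -7 dBFS is 17 dB over -24 dBFS; at 10:1 that becomes 1.7 dB over, giving -22.3 dBFS.
Stage 3: -22.3 dBFS is 23.7 dB over -46 dBFS; at 6:1 that becomes 3.95 dB over, giving -42.05 dBFS.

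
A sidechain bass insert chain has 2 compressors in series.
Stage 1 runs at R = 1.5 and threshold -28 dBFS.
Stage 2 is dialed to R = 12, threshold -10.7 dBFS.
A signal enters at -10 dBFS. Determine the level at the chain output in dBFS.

Stage 1: 18 dB above -28 dBFS, reduced 1.5:1 to 12 dB above → -16 dBFS.
Stage 2: -16 dBFS ≤ -10.7 dBFS, so stage 2 doesn't engage; output -16 dBFS.

-16 dBFS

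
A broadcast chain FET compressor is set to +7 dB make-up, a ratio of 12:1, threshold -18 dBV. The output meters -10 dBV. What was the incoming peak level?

-6 dBV

Stripping the +7 dB make-up gives -17 dBV at the gain stage.
The compressed level sits -17 − (-18) = 1 dB over threshold.
Before 12:1 compression the overshoot was 1 × 12 = 12 dB, so input = -18 + 12 = -6 dBV.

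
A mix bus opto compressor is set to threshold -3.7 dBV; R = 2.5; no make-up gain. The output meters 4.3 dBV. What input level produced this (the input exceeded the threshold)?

16.3 dBV

Post-compression overshoot = 4.3 − (-3.7) = 8 dB.
Undo the ratio: input overshoot = 8 × 2.5 = 20 dB, giving input = 16.3 dBV.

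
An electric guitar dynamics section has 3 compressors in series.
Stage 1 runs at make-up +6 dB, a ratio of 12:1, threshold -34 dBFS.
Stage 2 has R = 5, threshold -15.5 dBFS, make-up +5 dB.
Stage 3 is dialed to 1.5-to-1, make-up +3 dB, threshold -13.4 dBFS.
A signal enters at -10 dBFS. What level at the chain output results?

-18 dBFS

Stage 1: overshoot 24 dB → 24/12 = 2 dB → -32 dBFS; +6 dB make-up → -26 dBFS.
Stage 2: below threshold (-26 ≤ -15.5); passes unchanged; make-up brings it to -21 dBFS.
Stage 3: -21 dBFS is at or below the -13.4 dBFS threshold — no compression; make-up brings it to -18 dBFS.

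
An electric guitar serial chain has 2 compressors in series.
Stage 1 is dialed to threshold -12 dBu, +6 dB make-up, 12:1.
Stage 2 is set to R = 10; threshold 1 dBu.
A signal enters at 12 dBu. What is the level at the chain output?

Stage 1: 12 dBu is 24 dB over -12 dBu; at 12:1 that becomes 2 dB over, giving -10 dBu; +6 dB make-up → -4 dBu.
Stage 2: below threshold (-4 ≤ 1); passes unchanged; output -4 dBu.

-4 dBu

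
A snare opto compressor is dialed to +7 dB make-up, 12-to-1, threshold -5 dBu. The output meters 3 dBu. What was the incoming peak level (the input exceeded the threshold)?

Remove make-up: 3 − 7 = -4 dBu.
That's 1 dB above the -5 dBu threshold.
Before 12:1 compression the overshoot was 1 × 12 = 12 dB, so input = -5 + 12 = 7 dBu.

7 dBu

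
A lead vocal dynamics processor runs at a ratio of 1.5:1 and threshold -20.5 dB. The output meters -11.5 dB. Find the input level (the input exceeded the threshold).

The compressed level sits -11.5 − (-20.5) = 9 dB over threshold.
Undo the ratio: input overshoot = 9 × 1.5 = 13.5 dB, giving input = -7 dB.

-7 dB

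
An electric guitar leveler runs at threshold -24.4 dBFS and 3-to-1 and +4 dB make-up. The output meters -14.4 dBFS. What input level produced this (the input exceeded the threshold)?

-6.4 dBFS

Stripping the +4 dB make-up gives -18.4 dBFS at the gain stage.
That's 6 dB above the -24.4 dBFS threshold.
Before 3:1 compression the overshoot was 6 × 3 = 18 dB, so input = -24.4 + 18 = -6.4 dBFS.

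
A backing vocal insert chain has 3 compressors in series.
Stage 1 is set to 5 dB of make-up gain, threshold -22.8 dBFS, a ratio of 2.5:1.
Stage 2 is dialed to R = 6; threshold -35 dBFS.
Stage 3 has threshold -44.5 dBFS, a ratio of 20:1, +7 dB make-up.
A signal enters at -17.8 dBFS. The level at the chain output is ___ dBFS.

-36.865 dBFS

Stage 1: 5 dB above -22.8 dBFS, reduced 2.5:1 to 2 dB above → -20.8 dBFS; +5 dB make-up → -15.8 dBFS.
Stage 2: 19.2 dB above -35 dBFS, reduced 6:1 to 3.2 dB above → -31.8 dBFS.
Stage 3: -31.8 dBFS is 12.7 dB over -44.5 dBFS; at 20:1 that becomes 0.635 dB over, giving -43.865 dBFS; +7 dB make-up → -36.865 dBFS.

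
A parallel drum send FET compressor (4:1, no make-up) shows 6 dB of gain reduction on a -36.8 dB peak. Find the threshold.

Gain reduction = -36.8 − (-42.8) = 6 dB; output overshoot = GR / (R − 1) = 6 / 3 = 2 dB.
Threshold = output − output overshoot = -42.8 − 2 = -44.8 dB.

-44.8 dB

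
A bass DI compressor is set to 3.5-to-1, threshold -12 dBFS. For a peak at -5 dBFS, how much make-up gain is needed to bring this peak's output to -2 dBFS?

8 dB

Without make-up, output = threshold + overshoot/3.5 = -12 + 2 = -10 dBFS.
Gap to target: 8 dB.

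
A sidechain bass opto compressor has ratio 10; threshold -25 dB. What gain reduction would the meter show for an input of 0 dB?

22.5 dB

The signal is 25 dB above threshold.
At 10:1, output sits 25/10 = 2.5 dB above threshold.
GR = overshoot in − overshoot out = 25 − 2.5 = 22.5 dB.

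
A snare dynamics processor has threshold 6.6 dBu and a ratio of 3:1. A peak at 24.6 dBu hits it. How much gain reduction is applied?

The signal is 18 dB above threshold.
A 3:1 ratio leaves 6 dB of that excess.
So the signal is attenuated by 18 − 6 = 12 dB.

12 dB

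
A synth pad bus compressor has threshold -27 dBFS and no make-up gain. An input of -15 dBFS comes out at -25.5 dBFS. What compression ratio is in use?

Input overshoot = -15 − (-27) = 12 dB; output overshoot = -25.5 − (-27) = 1.5 dB.
Ratio = 12 / 1.5 = 8.

8:1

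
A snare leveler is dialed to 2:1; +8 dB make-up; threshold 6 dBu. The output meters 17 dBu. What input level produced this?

12 dBu

Stripping the +8 dB make-up gives 9 dBu at the gain stage.
The compressed level sits 9 − 6 = 3 dB over threshold.
Undo the ratio: input overshoot = 3 × 2 = 6 dB, giving input = 12 dBu.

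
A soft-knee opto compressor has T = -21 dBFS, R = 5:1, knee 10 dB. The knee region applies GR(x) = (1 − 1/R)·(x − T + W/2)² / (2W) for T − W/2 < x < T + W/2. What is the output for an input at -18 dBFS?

x − T + W/2 = -18 − (-21) + 5 = 8.
GR = (1 − 1/5) × 8² / 20 = 0.8 × 64 / 20 = 2.56 dB.
Output = -18 − 2.56 = -20.56 dBFS.

-20.56 dBFS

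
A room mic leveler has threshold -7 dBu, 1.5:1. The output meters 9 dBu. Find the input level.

That's 16 dB above the -7 dBu threshold.
Undo the ratio: input overshoot = 16 × 1.5 = 24 dB, giving input = 17 dBu.

17 dBu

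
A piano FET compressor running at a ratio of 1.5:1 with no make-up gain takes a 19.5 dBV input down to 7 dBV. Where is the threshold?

Let T be the threshold. Output overshoot = (input overshoot)/R, so 7 − T = (19.5 − T)/1.5.
1.5·(7 − T) = 19.5 − T → 0.5·T = 10.5 − 19.5 = -9.
T = -9/0.5 = -18 dBV.

-18 dBV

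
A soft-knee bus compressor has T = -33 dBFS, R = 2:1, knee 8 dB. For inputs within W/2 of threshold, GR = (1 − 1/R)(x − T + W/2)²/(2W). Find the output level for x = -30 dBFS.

x − T + W/2 = -30 − (-33) + 4 = 7.
GR = (1 − 1/2) × 7² / 16 = 0.5 × 49 / 16 = 1.53125 dB.
Output = -30 − 1.53125 = -31.53125 dBFS.

-31.53125 dBFS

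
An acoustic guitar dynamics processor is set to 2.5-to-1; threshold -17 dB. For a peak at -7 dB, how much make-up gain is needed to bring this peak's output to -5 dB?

8 dB

Overshoot 10 dB → 10/2.5 = 4 dB after compression, so the compressed level is -17 + 4 = -13 dB.
Make-up = target − compressed = -5 − (-13) = 8 dB.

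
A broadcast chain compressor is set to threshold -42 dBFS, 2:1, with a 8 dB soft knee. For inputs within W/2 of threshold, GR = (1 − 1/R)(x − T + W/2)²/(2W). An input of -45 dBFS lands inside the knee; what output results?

x − T + W/2 = -45 − (-42) + 4 = 1.
GR = (1 − 1/2) × 1² / 16 = 0.5 × 1 / 16 = 0.03125 dB.
Output = -45 − 0.03125 = -45.03125 dBFS.

-45.03125 dBFS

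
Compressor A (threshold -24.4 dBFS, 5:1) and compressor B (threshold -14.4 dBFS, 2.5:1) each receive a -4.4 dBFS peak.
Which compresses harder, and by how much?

A: 20 dB over, compressed to 4 dB over, so 16 dB of GR.
B: 10 dB over, compressed to 4 dB over, so 6 dB of GR.
A applies 10 dB more gain reduction.

A, by 10 dB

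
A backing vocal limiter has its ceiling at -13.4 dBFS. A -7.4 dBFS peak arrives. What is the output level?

-13.4 dBFS

At ∞:1, everything above -13.4 dBFS is held at the ceiling.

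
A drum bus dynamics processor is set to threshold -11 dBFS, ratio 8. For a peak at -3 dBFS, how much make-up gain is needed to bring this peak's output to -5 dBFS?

5 dB

The peak compresses to -11 + 8/8 = -10 dBFS.
To reach -5 dBFS requires -5 − (-10) = 5 dB of make-up.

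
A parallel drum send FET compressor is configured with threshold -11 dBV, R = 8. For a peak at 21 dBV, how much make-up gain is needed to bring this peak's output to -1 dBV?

6 dB

Overshoot 32 dB → 32/8 = 4 dB after compression, so the compressed level is -11 + 4 = -7 dBV.
Make-up = target − compressed = -1 − (-7) = 6 dB.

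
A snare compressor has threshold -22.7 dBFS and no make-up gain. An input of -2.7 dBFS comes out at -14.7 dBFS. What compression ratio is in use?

Input overshoot = -2.7 − (-22.7) = 20 dB; output overshoot = -14.7 − (-22.7) = 8 dB.
Ratio = 20 / 8 = 2.5.

2.5:1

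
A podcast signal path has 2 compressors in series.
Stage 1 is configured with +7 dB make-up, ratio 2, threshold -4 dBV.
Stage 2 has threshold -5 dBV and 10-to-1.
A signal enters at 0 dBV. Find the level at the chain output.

Stage 1: 4 dB above -4 dBV, reduced 2:1 to 2 dB above → -2 dBV; +7 dB make-up → 5 dBV.
Stage 2: 10 dB above -5 dBV, reduced 10:1 to 1 dB above → -4 dBV.

-4 dBV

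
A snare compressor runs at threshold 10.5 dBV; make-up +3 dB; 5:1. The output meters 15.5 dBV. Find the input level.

20.5 dBV

Stripping the +3 dB make-up gives 12.5 dBV at the gain stage.
That's 2 dB above the 10.5 dBV threshold.
Input overshoot = R × output overshoot = 10 dB → input = 10.5 + 10 = 20.5 dBV.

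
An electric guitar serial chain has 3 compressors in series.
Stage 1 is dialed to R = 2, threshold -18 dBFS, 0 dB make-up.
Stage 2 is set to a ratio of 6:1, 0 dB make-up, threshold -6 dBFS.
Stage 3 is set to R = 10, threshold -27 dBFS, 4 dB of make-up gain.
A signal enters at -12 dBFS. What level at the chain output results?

-21.8 dBFS

Stage 1: overshoot 6 dB → 6/2 = 3 dB → -15 dBFS.
Stage 2: below threshold (-15 ≤ -6); passes unchanged; output -15 dBFS.
Stage 3: 12 dB above -27 dBFS, reduced 10:1 to 1.2 dB above → -25.8 dBFS; +4 dB make-up → -21.8 dBFS.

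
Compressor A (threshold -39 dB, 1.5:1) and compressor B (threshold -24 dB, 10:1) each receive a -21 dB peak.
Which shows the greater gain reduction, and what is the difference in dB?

A: 18 dB over, compressed to 12 dB over, so 6 dB of GR.
B: 3 dB over, compressed to 0.3 dB over, so 2.7 dB of GR.
A reduces 3.3 dB more.

A, by 3.3 dB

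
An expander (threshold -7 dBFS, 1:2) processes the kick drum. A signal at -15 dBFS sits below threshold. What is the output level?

-23 dBFS

The input is 8 dB below the -7 dBFS threshold.
A 1:2 expander multiplies undershoot by 2: 8 × 2 = 16 dB below threshold.
Output = -7 − 16 = -23 dBFS.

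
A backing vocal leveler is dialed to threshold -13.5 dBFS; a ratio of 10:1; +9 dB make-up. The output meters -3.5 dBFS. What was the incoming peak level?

Before make-up, the level was -3.5 − 9 = -12.5 dBFS.
Post-compression overshoot = -12.5 − (-13.5) = 1 dB.
Undo the ratio: input overshoot = 1 × 10 = 10 dB, giving input = -3.5 dBFS.

-3.5 dBFS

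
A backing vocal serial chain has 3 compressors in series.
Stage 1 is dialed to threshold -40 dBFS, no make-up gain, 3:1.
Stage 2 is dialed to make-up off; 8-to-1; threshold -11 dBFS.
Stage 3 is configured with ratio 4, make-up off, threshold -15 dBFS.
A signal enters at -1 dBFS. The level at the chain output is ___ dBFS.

Stage 1: 39 dB above -40 dBFS, reduced 3:1 to 13 dB above → -27 dBFS.
Stage 2: below threshold (-27 ≤ -11); passes unchanged; output -27 dBFS.
Stage 3: below threshold (-27 ≤ -15); passes unchanged; output -27 dBFS.

-27 dBFS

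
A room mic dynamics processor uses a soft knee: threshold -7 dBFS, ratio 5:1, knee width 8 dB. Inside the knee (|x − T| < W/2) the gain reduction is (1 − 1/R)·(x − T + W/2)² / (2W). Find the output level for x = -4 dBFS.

x − T + W/2 = -4 − (-7) + 4 = 7.
GR = (1 − 1/5) × 7² / 16 = 0.8 × 49 / 16 = 2.45 dB.
Output = -4 − 2.45 = -6.45 dBFS.

-6.45 dBFS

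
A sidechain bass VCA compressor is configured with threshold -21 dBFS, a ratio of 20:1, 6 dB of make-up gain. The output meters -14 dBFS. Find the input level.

-1 dBFS

Remove make-up: -14 − 6 = -20 dBFS.
Post-compression overshoot = -20 − (-21) = 1 dB.
Before 20:1 compression the overshoot was 1 × 20 = 20 dB, so input = -21 + 20 = -1 dBFS.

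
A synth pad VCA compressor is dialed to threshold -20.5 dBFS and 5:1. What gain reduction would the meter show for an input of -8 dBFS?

-8 dBFS exceeds the threshold by 12.5 dB.
At 5:1, output sits 12.5/5 = 2.5 dB above threshold.
GR = overshoot in − overshoot out = 12.5 − 2.5 = 10 dB.

10 dB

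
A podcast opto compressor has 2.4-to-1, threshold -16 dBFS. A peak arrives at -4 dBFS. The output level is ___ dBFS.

-4 dBFS sits 12 dB over threshold.
The 12 dB excess becomes 5 dB after 2.4:1 reduction.
Output = -16 + 5 = -11 dBFS.

-11 dBFS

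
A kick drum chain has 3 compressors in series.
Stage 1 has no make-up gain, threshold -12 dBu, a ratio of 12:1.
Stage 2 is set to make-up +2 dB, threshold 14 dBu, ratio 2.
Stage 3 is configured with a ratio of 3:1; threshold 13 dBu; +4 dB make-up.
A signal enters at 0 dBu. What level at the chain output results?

Stage 1: 12 dB above -12 dBu, reduced 12:1 to 1 dB above → -11 dBu.
Stage 2: below threshold (-11 ≤ 14); passes unchanged; make-up brings it to -9 dBu.
Stage 3: -9 dBu ≤ 13 dBu, so stage 3 doesn't engage; make-up brings it to -5 dBu.

-5 dBu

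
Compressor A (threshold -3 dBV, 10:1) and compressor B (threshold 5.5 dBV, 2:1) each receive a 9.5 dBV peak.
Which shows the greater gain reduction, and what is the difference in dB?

A: 12.5 dB over, compressed to 1.25 dB over, so 11.25 dB of GR.
B: 4 dB over, compressed to 2 dB over, so 2 dB of GR.
A reduces 9.25 dB more.

A, by 9.25 dB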